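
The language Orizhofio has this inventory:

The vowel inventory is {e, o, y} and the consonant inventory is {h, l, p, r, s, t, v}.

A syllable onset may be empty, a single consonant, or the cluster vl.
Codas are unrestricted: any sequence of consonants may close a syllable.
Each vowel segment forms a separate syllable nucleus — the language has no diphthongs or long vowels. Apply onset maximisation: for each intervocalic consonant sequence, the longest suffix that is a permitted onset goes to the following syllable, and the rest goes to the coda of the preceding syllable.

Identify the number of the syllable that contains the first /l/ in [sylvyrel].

Nuclei (vowels): y, y, e → 3 syllables.
Between /y/ (V1) and /y/ (V2): /lv/ splits as /l/ + /v/ (/v/ is the longest suffix that is a licit onset).
Between /y/ (V2) and /e/ (V3): /r/ → onset of the next syllable (single consonants are always licit onsets).
Result: syl.vy.rel.
The first /l/ is in the coda of syllable 1 (/syl/).

1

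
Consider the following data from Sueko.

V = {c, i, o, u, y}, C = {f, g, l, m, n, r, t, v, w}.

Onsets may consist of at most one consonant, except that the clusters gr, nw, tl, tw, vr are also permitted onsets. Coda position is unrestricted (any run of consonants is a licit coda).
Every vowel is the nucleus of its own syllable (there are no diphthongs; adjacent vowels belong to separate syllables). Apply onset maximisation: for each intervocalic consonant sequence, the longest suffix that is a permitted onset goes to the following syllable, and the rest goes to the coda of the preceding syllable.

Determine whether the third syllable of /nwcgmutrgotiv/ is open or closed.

Vowels present: c, u, o, i; each is a nucleus, giving 4 syllables.
Between /c/ (V1) and /u/ (V2): /gm/ — longest licit onset from the right is /m/, leaving /g/ as coda.
Between /u/ (V2) and /o/ (V3): /trg/ — longest licit onset from the right is /g/, leaving /tr/ as coda.
Between /o/ (V3) and /i/ (V4): /t/ is a single consonant, so it becomes the next onset.
So the parse is nwcg.mutr.go.tiv.
Syllable 3 is /go/; it ends in its nucleus with no coda, so it is open.

open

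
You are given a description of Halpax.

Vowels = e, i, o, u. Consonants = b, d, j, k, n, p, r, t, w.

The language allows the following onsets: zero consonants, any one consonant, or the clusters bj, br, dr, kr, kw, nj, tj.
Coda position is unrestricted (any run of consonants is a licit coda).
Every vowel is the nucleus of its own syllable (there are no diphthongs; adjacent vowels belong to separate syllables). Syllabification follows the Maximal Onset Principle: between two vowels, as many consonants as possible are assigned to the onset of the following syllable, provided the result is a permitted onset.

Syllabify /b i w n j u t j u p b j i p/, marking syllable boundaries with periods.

Nuclei (vowels): i, u, u, i → 4 syllables.
/i…u/ gap (V1→V2): /wnj/ — longest licit onset from the right is /nj/, leaving /w/ as coda.
/u…u/ gap (V2→V3): /tj/ is a licit onset in full, so it all attaches to the next syllable.
/u…i/ gap (V3→V4): cluster /pbj/ — the longest permitted-onset suffix is /bj/; onset = /bj/, preceding coda = /p/.

biw.nju.tjup.bjip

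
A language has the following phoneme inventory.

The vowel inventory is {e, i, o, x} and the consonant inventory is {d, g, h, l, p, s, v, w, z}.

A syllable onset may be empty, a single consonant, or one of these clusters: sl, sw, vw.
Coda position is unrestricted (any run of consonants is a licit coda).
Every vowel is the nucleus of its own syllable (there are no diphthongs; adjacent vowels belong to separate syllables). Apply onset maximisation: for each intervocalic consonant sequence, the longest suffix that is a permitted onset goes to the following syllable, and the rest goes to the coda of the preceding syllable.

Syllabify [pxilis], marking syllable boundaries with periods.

Nuclei (vowels): x, i, i → 3 syllables.
σ1/σ2 boundary: nothing intervenes; syllable break is V.V.
σ2/σ3 boundary: /l/ → onset of the next syllable (single consonants are always licit onsets).

px.i.lis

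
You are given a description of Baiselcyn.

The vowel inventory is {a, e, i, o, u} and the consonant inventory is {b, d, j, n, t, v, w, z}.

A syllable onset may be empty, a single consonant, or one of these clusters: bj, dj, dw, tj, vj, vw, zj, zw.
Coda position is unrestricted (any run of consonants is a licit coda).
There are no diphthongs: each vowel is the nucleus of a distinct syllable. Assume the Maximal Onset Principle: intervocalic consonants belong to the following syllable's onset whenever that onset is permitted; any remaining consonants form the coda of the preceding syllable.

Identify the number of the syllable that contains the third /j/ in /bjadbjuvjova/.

Vowels present: a, u, o, a; each is a nucleus, giving 4 syllables.
Between /a/ (V1) and /u/ (V2): /dbj/; trying suffixes from longest down, /bj/ is the first permitted one, so coda /d/ | onset /bj/.
Between /u/ (V2) and /o/ (V3): cluster /vj/ — /vj/ is itself a permitted onset, so the whole cluster goes right; preceding coda = ∅.
Between /o/ (V3) and /a/ (V4): /v/ is a single consonant, so it becomes the next onset.
So the parse is bjad.bju.vjo.va.
The third /j/ is in the onset of syllable 3 (/vjo/).

3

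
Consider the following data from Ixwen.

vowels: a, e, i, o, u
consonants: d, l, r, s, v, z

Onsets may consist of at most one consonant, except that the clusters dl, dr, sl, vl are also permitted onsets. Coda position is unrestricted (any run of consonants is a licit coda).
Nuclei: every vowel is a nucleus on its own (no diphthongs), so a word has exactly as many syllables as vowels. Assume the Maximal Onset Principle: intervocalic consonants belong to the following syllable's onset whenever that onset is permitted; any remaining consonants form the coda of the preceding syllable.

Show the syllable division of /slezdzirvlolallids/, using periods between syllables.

Nuclei (vowels): e, i, o, a, i → 5 syllables.
/e…i/ gap (V1→V2): /zdz/; trying suffixes from longest down, /z/ is the first permitted one, so coda /zd/ | onset /z/.
/i…o/ gap (V2→V3): /rvl/; trying suffixes from longest down, /vl/ is the first permitted one, so coda /r/ | onset /vl/.
/o…a/ gap (V3→V4): /l/ → onset of the next syllable (single consonants are always licit onsets).
/a…i/ gap (V4→V5): /ll/; trying suffixes from longest down, /l/ is the first permitted one, so coda /l/ | onset /l/.

slezd.zir.vlo.lal.lids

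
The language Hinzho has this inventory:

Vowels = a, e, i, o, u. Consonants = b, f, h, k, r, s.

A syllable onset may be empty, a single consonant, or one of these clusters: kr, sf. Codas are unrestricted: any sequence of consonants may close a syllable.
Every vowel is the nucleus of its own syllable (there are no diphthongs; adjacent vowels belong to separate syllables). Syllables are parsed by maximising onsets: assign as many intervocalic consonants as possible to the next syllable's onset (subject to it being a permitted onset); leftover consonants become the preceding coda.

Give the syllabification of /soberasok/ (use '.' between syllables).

The vowels are o, e, a, o — 4 nuclei, so 4 syllables.
σ1/σ2 boundary: /b/ is a single consonant, so it becomes the next onset.
σ2/σ3 boundary: /r/ → onset of the next syllable (single consonants are always licit onsets).
σ3/σ4 boundary: just /s/ — single C goes to the following onset.

so.be.ra.sok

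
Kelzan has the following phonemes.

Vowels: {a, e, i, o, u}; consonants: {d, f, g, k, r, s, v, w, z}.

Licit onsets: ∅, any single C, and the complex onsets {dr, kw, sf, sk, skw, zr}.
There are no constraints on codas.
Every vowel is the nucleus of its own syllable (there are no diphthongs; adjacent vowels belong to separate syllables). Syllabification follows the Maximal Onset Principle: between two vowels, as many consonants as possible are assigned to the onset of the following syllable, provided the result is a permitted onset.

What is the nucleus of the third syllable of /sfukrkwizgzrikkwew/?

i

Nuclei (vowels): u, i, i, e → 4 syllables.
The third nucleus (vowel 3 from the left) is /i/.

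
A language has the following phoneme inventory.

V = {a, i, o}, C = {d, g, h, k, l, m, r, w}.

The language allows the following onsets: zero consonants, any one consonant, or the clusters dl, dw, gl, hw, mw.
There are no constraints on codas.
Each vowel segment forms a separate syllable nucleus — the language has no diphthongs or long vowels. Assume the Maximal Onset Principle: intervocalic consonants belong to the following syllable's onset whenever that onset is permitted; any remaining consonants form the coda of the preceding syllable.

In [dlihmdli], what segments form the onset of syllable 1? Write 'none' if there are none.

Nuclei (vowels): i, i → 2 syllables.
/i…i/ gap (V1→V2): /hmdl/ — longest licit onset from the right is /dl/, leaving /hm/ as coda.
So the parse is dlihm.dli.
Syllable 1 is /dlihm/: onset /dl/, nucleus /i/, coda /hm/.

dl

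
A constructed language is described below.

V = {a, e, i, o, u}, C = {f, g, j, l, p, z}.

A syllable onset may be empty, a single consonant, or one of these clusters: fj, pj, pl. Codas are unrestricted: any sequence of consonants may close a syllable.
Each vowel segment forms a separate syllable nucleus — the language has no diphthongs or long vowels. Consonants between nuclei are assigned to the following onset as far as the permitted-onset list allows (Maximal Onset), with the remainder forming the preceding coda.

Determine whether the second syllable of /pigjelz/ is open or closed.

closed

The vowels are i, e — 2 nuclei, so 2 syllables.
/i…e/ gap (V1→V2): /gj/ — longest licit onset from the right is /j/, leaving /g/ as coda.
So the parse is pig.jelz.
Syllable 2 is /jelz/ with coda /lz/, so it is closed.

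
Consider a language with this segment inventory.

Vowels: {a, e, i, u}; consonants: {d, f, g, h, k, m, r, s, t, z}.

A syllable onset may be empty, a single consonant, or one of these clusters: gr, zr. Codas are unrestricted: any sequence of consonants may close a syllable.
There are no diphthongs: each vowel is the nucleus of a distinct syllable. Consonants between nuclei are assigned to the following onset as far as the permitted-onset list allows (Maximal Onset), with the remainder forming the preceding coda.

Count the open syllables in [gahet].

The vowels are a, e — 2 nuclei, so 2 syllables.
/a…e/ gap (V1→V2): /h/ is a single consonant, so it becomes the next onset.
Syllabification: ga.het.
Classifying each syllable: /ga/ (open), /het/ (closed).
Open syllables: 1.

1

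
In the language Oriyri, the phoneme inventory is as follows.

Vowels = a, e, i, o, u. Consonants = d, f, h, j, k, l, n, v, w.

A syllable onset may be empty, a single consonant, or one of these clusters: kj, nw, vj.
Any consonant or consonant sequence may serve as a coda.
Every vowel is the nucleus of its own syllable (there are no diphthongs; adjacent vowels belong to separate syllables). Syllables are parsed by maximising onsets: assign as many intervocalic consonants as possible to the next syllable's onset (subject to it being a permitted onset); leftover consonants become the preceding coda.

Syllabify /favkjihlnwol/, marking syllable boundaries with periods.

Nuclei (vowels): a, i, o → 3 syllables.
Between /a/ (V1) and /i/ (V2): /vkj/; trying suffixes from longest down, /kj/ is the first permitted one, so coda /v/ | onset /kj/.
Between /i/ (V2) and /o/ (V3): /hlnw/ splits as /hl/ + /nw/ (/nw/ is the longest suffix that is a licit onset).

fav.kjihl.nwol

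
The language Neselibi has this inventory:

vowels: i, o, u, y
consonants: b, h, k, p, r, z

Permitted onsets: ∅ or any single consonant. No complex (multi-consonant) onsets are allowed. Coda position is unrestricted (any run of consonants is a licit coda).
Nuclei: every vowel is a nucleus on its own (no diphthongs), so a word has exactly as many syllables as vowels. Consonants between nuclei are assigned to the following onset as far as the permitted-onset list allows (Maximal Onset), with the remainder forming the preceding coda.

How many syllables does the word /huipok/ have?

3

Vowels present: u, i, o; each is a nucleus, giving 3 syllables.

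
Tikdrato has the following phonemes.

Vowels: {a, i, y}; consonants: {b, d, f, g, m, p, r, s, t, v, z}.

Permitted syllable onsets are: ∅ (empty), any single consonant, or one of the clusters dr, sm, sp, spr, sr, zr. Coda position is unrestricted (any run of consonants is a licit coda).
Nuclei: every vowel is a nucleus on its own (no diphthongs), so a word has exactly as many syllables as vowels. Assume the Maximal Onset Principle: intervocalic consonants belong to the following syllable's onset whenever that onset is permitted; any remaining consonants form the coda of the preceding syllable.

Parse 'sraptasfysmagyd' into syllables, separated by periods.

srap.tas.fy.sma.gyd

Vowels present: a, a, y, a, y; each is a nucleus, giving 5 syllables.
σ1/σ2 boundary: /pt/ — longest licit onset from the right is /t/, leaving /p/ as coda.
σ2/σ3 boundary: /sf/; trying suffixes from longest down, /f/ is the first permitted one, so coda /s/ | onset /f/.
σ3/σ4 boundary: /sm/ — entire cluster is a permitted onset → onset /sm/, coda ∅.
σ4/σ5 boundary: just /g/ — single C goes to the following onset.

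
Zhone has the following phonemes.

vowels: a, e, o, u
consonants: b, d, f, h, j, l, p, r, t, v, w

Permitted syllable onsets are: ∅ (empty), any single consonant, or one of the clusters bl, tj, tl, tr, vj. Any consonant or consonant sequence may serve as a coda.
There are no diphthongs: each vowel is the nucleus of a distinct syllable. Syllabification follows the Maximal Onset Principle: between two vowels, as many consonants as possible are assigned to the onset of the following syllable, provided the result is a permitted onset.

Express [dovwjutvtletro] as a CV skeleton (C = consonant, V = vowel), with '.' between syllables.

CVCC.CVCC.CCV.CCV

Nuclei (vowels): o, u, e, o → 4 syllables.
Between /o/ (V1) and /u/ (V2): /vwj/ splits as /vw/ + /j/ (/j/ is the longest suffix that is a licit onset).
Between /u/ (V2) and /e/ (V3): /tvtl/ — longest licit onset from the right is /tl/, leaving /tv/ as coda.
Between /e/ (V3) and /o/ (V4): cluster /tr/ — /tr/ is itself a permitted onset, so the whole cluster goes right; preceding coda = ∅.
Syllabification: dovw.jutv.tle.tro.
Mapping each syllable to C/V: /dovw/ → CVCC, /jutv/ → CVCC, /tle/ → CCV, /tro/ → CCV.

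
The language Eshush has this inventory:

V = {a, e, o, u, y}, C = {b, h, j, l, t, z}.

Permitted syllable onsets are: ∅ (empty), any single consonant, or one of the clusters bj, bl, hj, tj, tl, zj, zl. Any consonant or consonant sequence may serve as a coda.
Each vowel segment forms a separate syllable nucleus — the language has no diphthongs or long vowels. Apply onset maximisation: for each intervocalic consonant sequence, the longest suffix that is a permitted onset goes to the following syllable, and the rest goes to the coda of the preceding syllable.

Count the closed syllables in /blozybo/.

The vowels are o, y, o — 3 nuclei, so 3 syllables.
Between /o/ (V1) and /y/ (V2): /z/ → onset of the next syllable (single consonants are always licit onsets).
Between /y/ (V2) and /o/ (V3): /b/ is a single consonant, so it becomes the next onset.
So the parse is blo.zy.bo.
Classifying each syllable: /blo/ (open), /zy/ (open), /bo/ (open).
Closed syllables: 0.

0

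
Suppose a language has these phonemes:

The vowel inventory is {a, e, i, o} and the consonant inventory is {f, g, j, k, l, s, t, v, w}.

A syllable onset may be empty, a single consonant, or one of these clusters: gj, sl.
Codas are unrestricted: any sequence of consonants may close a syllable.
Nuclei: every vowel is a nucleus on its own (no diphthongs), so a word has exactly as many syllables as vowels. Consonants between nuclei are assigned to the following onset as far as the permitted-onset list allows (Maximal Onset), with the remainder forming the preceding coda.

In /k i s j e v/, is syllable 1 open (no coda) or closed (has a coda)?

closed

Nuclei (vowels): i, e → 2 syllables.
V1 /i/ – V2 /e/: /sj/ splits as /s/ + /j/ (/j/ is the longest suffix that is a licit onset).
Result: kis.jev.
Syllable 1 is /kis/ with coda /s/, so it is closed.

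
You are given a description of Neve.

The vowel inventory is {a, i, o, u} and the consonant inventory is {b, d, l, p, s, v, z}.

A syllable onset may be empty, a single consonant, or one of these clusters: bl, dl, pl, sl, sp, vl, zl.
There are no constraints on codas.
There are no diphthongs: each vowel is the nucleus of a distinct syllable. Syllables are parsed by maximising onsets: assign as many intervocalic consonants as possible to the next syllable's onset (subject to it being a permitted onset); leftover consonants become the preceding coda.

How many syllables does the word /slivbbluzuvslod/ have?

The vowels are i, u, u, o — 4 nuclei, so 4 syllables.

4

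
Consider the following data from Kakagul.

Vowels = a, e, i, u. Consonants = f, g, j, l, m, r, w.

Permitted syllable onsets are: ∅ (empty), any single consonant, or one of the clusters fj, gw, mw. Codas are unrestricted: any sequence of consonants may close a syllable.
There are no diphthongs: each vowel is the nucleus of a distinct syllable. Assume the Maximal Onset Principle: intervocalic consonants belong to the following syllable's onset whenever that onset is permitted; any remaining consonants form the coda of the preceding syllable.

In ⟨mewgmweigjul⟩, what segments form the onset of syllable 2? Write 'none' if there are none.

Nuclei (vowels): e, e, i, u → 4 syllables.
V1 /e/ – V2 /e/: /wgmw/ splits as /wg/ + /mw/ (/mw/ is the longest suffix that is a licit onset).
V2 /e/ – V3 /i/: hiatus — the boundary sits between the two vowels.
V3 /i/ – V4 /u/: /gj/; trying suffixes from longest down, /j/ is the first permitted one, so coda /g/ | onset /j/.
Syllabification: mewg.mwe.ig.jul.
Syllable 2 is /mwe/: onset /mw/, nucleus /e/, coda ∅.

mw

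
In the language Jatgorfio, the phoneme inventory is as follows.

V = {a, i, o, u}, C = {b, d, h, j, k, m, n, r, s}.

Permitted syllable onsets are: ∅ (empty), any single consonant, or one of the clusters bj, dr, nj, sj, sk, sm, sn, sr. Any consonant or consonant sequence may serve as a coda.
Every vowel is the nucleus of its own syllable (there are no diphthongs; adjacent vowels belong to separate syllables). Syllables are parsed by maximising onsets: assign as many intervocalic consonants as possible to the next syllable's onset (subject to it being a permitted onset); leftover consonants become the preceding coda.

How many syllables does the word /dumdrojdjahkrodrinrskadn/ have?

6

Nuclei (vowels): u, o, a, o, i, a → 6 syllables.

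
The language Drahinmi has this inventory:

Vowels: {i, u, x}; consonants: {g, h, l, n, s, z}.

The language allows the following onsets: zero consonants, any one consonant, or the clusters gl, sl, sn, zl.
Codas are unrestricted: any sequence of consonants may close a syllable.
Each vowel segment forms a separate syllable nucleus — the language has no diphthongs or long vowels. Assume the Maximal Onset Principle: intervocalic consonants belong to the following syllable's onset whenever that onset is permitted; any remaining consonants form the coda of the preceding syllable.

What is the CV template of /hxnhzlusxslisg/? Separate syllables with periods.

CVCC.CCV.CV.CCVCC

The vowels are x, u, x, i — 4 nuclei, so 4 syllables.
V1 /x/ – V2 /u/: /nhzl/ — longest licit onset from the right is /zl/, leaving /nh/ as coda.
V2 /u/ – V3 /x/: /s/ is a single consonant, so it becomes the next onset.
V3 /x/ – V4 /i/: /sl/ — entire cluster is a permitted onset → onset /sl/, coda ∅.
Putting it together: hxnh.zlu.sx.slisg.
Mapping each syllable to C/V: /hxnh/ → CVCC, /zlu/ → CCV, /sx/ → CV, /slisg/ → CCVCC.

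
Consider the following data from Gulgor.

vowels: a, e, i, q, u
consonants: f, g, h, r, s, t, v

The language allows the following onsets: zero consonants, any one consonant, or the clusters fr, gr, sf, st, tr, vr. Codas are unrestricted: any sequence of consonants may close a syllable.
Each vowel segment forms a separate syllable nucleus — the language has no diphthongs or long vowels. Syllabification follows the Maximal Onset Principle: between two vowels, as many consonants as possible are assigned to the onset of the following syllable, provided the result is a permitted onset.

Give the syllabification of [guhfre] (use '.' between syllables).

Nuclei (vowels): u, e → 2 syllables.
V1 /u/ – V2 /e/: /hfr/ splits as /h/ + /fr/ (/fr/ is the longest suffix that is a licit onset).

guh.fre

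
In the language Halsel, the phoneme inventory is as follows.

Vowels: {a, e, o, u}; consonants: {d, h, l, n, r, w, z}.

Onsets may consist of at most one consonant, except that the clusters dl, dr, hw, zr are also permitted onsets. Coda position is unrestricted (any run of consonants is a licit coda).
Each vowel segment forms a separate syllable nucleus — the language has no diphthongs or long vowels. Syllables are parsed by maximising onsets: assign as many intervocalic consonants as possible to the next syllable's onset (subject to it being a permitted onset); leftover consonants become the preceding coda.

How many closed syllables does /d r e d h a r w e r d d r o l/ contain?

4

Nuclei (vowels): e, a, e, o → 4 syllables.
σ1/σ2 boundary: /dh/; trying suffixes from longest down, /h/ is the first permitted one, so coda /d/ | onset /h/.
σ2/σ3 boundary: /rw/ splits as /r/ + /w/ (/w/ is the longest suffix that is a licit onset).
σ3/σ4 boundary: cluster /rddr/ — the longest permitted-onset suffix is /dr/; onset = /dr/, preceding coda = /rd/.
So the parse is dred.har.werd.drol.
Classifying each syllable: /dred/ (closed), /har/ (closed), /werd/ (closed), /drol/ (closed).
Closed syllables: 4.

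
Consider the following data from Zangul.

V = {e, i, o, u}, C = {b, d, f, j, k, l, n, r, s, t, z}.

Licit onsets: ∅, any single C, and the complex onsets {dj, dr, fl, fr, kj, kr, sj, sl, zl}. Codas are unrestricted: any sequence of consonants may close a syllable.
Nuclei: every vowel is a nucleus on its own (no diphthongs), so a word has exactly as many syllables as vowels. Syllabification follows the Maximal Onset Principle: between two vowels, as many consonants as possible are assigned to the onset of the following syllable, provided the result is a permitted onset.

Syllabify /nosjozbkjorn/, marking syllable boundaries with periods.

no.sjozb.kjorn

The vowels are o, o, o — 3 nuclei, so 3 syllables.
/o…o/ gap (V1→V2): cluster /sj/ — /sj/ is itself a permitted onset, so the whole cluster goes right; preceding coda = ∅.
/o…o/ gap (V2→V3): cluster /zbkj/ — the longest permitted-onset suffix is /kj/; onset = /kj/, preceding coda = /zb/.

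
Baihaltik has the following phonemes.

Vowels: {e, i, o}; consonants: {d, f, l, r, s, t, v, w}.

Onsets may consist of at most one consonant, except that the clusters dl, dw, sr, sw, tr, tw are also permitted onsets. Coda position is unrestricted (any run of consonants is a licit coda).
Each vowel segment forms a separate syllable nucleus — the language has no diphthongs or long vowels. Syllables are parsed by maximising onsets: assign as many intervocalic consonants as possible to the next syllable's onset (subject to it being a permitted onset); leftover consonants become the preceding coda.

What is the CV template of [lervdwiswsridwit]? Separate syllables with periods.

The vowels are e, i, i, i — 4 nuclei, so 4 syllables.
V1 /e/ – V2 /i/: /rvdw/; trying suffixes from longest down, /dw/ is the first permitted one, so coda /rv/ | onset /dw/.
V2 /i/ – V3 /i/: /swsr/ splits as /sw/ + /sr/ (/sr/ is the longest suffix that is a licit onset).
V3 /i/ – V4 /i/: /dw/ is a licit onset in full, so it all attaches to the next syllable.
Putting it together: lerv.dwisw.sri.dwit.
Mapping each syllable to C/V: /lerv/ → CVCC, /dwisw/ → CCVCC, /sri/ → CCV, /dwit/ → CCVC.

CVCC.CCVCC.CCV.CCVC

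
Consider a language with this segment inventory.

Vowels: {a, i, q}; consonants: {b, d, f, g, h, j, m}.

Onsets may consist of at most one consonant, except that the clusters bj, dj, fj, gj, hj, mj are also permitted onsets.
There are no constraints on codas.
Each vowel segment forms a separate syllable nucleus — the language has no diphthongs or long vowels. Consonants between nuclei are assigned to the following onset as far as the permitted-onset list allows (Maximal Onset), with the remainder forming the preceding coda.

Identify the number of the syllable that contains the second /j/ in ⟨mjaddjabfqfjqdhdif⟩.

Vowels present: a, a, q, q, i; each is a nucleus, giving 5 syllables.
V1 /a/ – V2 /a/: /ddj/; trying suffixes from longest down, /dj/ is the first permitted one, so coda /d/ | onset /dj/.
V2 /a/ – V3 /q/: /bf/ splits as /b/ + /f/ (/f/ is the longest suffix that is a licit onset).
V3 /q/ – V4 /q/: /fj/ — entire cluster is a permitted onset → onset /fj/, coda ∅.
V4 /q/ – V5 /i/: /dhd/; trying suffixes from longest down, /d/ is the first permitted one, so coda /dh/ | onset /d/.
Result: mjad.djab.fq.fjqdh.dif.
The second /j/ is in the onset of syllable 2 (/djab/).

2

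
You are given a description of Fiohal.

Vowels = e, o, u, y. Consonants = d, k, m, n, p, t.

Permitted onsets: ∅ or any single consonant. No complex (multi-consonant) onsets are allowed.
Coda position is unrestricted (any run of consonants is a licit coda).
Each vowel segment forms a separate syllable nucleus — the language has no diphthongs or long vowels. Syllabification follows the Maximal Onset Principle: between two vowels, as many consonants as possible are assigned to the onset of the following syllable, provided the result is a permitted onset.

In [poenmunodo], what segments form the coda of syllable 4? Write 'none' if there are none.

none

Vowels present: o, e, u, o, o; each is a nucleus, giving 5 syllables.
Between /o/ (V1) and /e/ (V2): hiatus — the boundary sits between the two vowels.
Between /e/ (V2) and /u/ (V3): /nm/ splits as /n/ + /m/ (/m/ is the longest suffix that is a licit onset).
Between /u/ (V3) and /o/ (V4): just /n/ — single C goes to the following onset.
Between /o/ (V4) and /o/ (V5): /d/ is a single consonant, so it becomes the next onset.
Result: po.en.mu.no.do.
Syllable 4 is /no/: onset /n/, nucleus /o/, coda ∅.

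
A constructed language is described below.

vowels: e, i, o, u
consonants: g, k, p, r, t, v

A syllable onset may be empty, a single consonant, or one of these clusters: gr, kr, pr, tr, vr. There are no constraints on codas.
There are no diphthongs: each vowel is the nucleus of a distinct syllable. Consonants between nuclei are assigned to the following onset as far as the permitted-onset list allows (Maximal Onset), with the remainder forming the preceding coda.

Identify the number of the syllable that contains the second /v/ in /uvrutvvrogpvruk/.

2

The vowels are u, u, o, u — 4 nuclei, so 4 syllables.
Between /u/ (V1) and /u/ (V2): /vr/ is a licit onset in full, so it all attaches to the next syllable.
Between /u/ (V2) and /o/ (V3): /tvvr/ — longest licit onset from the right is /vr/, leaving /tv/ as coda.
Between /o/ (V3) and /u/ (V4): /gpvr/ splits as /gp/ + /vr/ (/vr/ is the longest suffix that is a licit onset).
So the parse is u.vrutv.vrogp.vruk.
The second /v/ is in the coda of syllable 2 (/vrutv/).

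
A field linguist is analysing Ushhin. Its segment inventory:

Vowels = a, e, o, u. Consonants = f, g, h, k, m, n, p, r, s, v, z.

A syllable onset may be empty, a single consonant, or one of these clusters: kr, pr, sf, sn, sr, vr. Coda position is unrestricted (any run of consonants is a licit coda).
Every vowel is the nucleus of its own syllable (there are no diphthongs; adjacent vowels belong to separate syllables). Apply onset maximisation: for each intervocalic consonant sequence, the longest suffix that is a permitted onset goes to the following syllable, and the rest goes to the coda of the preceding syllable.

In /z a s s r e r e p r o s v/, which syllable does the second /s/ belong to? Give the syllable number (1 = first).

2

Nuclei (vowels): a, e, e, o → 4 syllables.
Between /a/ (V1) and /e/ (V2): /ssr/; trying suffixes from longest down, /sr/ is the first permitted one, so coda /s/ | onset /sr/.
Between /e/ (V2) and /e/ (V3): just /r/ — single C goes to the following onset.
Between /e/ (V3) and /o/ (V4): /pr/ — entire cluster is a permitted onset → onset /pr/, coda ∅.
Syllabification: zas.sre.re.prosv.
The second /s/ is in the onset of syllable 2 (/sre/).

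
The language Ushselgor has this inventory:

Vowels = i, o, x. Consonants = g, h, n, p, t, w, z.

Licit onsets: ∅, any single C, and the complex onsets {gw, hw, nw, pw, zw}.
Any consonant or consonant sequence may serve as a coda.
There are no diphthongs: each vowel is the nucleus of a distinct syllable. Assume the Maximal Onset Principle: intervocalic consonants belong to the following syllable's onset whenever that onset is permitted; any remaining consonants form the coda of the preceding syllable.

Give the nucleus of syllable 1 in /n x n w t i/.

Vowels present: x, i; each is a nucleus, giving 2 syllables.
The first nucleus (vowel 1 from the left) is /x/.

x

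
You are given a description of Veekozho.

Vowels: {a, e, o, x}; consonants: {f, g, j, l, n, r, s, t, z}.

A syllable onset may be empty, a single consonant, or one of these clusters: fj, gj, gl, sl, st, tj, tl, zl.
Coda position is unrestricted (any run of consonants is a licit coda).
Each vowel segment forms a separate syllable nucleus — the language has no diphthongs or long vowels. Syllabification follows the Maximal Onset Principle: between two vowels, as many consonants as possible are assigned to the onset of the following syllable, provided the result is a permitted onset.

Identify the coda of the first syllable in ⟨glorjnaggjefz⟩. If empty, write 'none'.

rj

Vowels present: o, a, e; each is a nucleus, giving 3 syllables.
σ1/σ2 boundary: /rjn/ — longest licit onset from the right is /n/, leaving /rj/ as coda.
σ2/σ3 boundary: /ggj/ — longest licit onset from the right is /gj/, leaving /g/ as coda.
Result: glorj.nag.gjefz.
Syllable 1 is /glorj/: onset /gl/, nucleus /o/, coda /rj/.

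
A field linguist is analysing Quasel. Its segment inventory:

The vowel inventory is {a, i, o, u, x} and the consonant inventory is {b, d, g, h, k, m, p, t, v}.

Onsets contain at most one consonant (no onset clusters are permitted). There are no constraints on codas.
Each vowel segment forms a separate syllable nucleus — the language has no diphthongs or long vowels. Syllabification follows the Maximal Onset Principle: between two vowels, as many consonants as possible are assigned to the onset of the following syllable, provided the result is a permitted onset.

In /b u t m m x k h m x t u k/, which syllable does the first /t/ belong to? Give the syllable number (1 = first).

Vowels present: u, x, x, u; each is a nucleus, giving 4 syllables.
Between /u/ (V1) and /x/ (V2): /tmm/ splits as /tm/ + /m/ (/m/ is the longest suffix that is a licit onset).
Between /x/ (V2) and /x/ (V3): /khm/ — longest licit onset from the right is /m/, leaving /kh/ as coda.
Between /x/ (V3) and /u/ (V4): /t/ → onset of the next syllable (single consonants are always licit onsets).
So the parse is butm.mxkh.mx.tuk.
The first /t/ is in the coda of syllable 1 (/butm/).

1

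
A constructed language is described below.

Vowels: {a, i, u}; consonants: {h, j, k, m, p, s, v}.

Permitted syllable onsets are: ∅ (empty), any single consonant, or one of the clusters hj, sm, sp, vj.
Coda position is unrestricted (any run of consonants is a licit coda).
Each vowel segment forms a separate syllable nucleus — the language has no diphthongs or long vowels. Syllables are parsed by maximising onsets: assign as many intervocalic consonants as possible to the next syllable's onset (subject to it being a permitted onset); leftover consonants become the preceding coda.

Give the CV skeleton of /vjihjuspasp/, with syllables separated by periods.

CCV.CCV.CCVCC

Nuclei (vowels): i, u, a → 3 syllables.
σ1/σ2 boundary: cluster /hj/ — /hj/ is itself a permitted onset, so the whole cluster goes right; preceding coda = ∅.
σ2/σ3 boundary: /sp/ is a licit onset in full, so it all attaches to the next syllable.
Result: vji.hju.spasp.
Mapping each syllable to C/V: /vji/ → CCV, /hju/ → CCV, /spasp/ → CCVCC.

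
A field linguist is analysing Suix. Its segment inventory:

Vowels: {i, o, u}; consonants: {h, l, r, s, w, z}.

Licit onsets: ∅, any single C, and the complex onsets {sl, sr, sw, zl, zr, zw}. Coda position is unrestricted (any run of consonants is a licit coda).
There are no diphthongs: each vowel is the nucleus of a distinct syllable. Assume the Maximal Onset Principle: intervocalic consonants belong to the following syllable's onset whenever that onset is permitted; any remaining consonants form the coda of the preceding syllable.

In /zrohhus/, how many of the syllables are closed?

2

The vowels are o, u — 2 nuclei, so 2 syllables.
V1 /o/ – V2 /u/: cluster /hh/ — the longest permitted-onset suffix is /h/; onset = /h/, preceding coda = /h/.
Putting it together: zroh.hus.
Classifying each syllable: /zroh/ (closed), /hus/ (closed).
Closed syllables: 2.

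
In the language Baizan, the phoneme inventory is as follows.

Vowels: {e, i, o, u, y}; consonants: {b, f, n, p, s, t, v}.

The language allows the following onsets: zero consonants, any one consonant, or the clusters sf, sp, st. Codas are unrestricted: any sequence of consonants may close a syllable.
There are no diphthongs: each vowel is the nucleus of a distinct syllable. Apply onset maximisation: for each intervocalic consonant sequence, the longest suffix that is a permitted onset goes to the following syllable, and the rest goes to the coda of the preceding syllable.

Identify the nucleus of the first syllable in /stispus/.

i

Vowels present: i, u; each is a nucleus, giving 2 syllables.
The first nucleus (vowel 1 from the left) is /i/.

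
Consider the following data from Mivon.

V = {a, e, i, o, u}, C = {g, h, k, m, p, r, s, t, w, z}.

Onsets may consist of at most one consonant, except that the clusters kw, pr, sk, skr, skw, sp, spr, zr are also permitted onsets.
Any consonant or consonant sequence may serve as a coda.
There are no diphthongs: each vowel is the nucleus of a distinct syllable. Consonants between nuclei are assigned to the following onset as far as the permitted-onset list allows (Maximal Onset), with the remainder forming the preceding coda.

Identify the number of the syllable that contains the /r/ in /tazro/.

2

The vowels are a, o — 2 nuclei, so 2 syllables.
/a…o/ gap (V1→V2): /zr/ is a licit onset in full, so it all attaches to the next syllable.
Putting it together: ta.zro.
The /r/ is in the onset of syllable 2 (/zro/).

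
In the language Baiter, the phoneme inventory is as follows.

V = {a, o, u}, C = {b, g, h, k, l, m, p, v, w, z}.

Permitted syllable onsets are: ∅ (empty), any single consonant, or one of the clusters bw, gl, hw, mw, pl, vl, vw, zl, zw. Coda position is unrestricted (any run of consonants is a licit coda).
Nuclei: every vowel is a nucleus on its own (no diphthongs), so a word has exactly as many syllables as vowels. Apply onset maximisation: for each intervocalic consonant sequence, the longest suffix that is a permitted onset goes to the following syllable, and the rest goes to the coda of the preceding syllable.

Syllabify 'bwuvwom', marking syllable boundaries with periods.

Nuclei (vowels): u, o → 2 syllables.
Between /u/ (V1) and /o/ (V2): cluster /vw/ — /vw/ is itself a permitted onset, so the whole cluster goes right; preceding coda = ∅.

bwu.vwom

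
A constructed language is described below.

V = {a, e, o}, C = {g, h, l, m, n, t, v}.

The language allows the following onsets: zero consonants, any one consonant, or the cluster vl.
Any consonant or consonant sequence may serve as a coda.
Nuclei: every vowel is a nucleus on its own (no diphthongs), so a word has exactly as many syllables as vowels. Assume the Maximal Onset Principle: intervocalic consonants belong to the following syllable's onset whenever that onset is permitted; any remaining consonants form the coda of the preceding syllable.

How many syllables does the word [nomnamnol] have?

The vowels are o, a, o — 3 nuclei, so 3 syllables.

3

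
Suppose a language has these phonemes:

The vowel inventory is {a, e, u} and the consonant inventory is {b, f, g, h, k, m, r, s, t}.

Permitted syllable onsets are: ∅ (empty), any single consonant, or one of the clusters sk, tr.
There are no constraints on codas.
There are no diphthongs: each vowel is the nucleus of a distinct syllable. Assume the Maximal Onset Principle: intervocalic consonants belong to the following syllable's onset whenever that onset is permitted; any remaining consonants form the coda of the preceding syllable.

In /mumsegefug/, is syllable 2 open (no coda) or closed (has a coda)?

The vowels are u, e, e, u — 4 nuclei, so 4 syllables.
Between /u/ (V1) and /e/ (V2): cluster /ms/ — the longest permitted-onset suffix is /s/; onset = /s/, preceding coda = /m/.
Between /e/ (V2) and /e/ (V3): /g/ is a single consonant, so it becomes the next onset.
Between /e/ (V3) and /u/ (V4): /f/ → onset of the next syllable (single consonants are always licit onsets).
Result: mum.se.ge.fug.
Syllable 2 is /se/; it ends in its nucleus with no coda, so it is open.

open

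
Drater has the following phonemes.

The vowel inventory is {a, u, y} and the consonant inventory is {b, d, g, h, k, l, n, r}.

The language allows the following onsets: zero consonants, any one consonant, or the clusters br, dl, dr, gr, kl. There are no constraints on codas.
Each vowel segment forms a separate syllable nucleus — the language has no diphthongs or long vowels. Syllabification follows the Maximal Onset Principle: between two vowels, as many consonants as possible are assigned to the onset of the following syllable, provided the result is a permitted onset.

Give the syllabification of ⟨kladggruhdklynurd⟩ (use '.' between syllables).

kladg.gruhd.kly.nurd

Nuclei (vowels): a, u, y, u → 4 syllables.
Between /a/ (V1) and /u/ (V2): /dggr/ splits as /dg/ + /gr/ (/gr/ is the longest suffix that is a licit onset).
Between /u/ (V2) and /y/ (V3): /hdkl/ splits as /hd/ + /kl/ (/kl/ is the longest suffix that is a licit onset).
Between /y/ (V3) and /u/ (V4): /n/ → onset of the next syllable (single consonants are always licit onsets).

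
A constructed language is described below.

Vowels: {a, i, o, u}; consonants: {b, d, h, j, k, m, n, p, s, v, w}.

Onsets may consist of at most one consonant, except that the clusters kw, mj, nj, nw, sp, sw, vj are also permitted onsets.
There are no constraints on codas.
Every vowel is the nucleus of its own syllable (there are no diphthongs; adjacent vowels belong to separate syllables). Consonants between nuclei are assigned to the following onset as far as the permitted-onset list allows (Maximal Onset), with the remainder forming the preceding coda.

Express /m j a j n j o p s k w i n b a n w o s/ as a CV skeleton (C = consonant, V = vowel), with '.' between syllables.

Nuclei (vowels): a, o, i, a, o → 5 syllables.
/a…o/ gap (V1→V2): /jnj/ — longest licit onset from the right is /nj/, leaving /j/ as coda.
/o…i/ gap (V2→V3): /pskw/ splits as /ps/ + /kw/ (/kw/ is the longest suffix that is a licit onset).
/i…a/ gap (V3→V4): /nb/; trying suffixes from longest down, /b/ is the first permitted one, so coda /n/ | onset /b/.
/a…o/ gap (V4→V5): /nw/ — entire cluster is a permitted onset → onset /nw/, coda ∅.
Syllabification: mjaj.njops.kwin.ba.nwos.
Mapping each syllable to C/V: /mjaj/ → CCVC, /njops/ → CCVCC, /kwin/ → CCVC, /ba/ → CV, /nwos/ → CCVC.

CCVC.CCVCC.CCVC.CV.CCVC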